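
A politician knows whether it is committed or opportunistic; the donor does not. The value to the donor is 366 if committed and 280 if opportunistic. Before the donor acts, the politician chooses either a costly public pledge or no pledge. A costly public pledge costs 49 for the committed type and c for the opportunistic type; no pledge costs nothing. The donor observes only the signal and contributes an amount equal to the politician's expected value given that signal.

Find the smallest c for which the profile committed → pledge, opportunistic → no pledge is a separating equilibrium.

Under separation: pledge → committed (pays 366); no pledge → opportunistic (pays 280).
Committed: 366 − 49 = 317 ≥ 280 − 0 = 280. Holds regardless of c. ✓
Opportunistic: 280 − 0 ≥ 366 − c, so c ≥ 366 − 280 = 86.

86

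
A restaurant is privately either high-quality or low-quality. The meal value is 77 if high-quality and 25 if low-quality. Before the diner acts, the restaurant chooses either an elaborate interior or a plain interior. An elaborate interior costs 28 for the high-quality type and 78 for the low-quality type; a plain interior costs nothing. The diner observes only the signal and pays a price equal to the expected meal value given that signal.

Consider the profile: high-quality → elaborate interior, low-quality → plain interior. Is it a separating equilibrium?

Yes

If types separate, elaborate interior earns payment 77 and plain interior earns 25.
High-quality: elaborate interior gives 77 − 28 = 49; plain interior gives 25 − 0 = 25. No deviation. ✓
Low-quality: plain interior gives 25 − 0 = 25; elaborate interior gives 77 − 78 = -1. No deviation. ✓
Neither type gains from mimicking the other.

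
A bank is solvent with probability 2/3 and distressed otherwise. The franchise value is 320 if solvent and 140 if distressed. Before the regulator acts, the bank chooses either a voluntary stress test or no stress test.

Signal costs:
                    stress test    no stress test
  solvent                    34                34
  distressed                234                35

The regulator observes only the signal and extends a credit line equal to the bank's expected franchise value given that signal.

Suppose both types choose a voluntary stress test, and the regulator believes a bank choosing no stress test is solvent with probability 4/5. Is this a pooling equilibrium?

On the equilibrium path (stress test) the regulator holds the prior 2/3 and pays 2/3·320 + 1/3·140 = 260. Off-path (no stress test) belief 4/5 gives 4/5·320 + 1/5·140 = 284.
Solvent: stress test gives 260 − 34 = 226; no stress test gives 284 − 34 = 250. Deviates. ✗
Distressed: stress test gives 260 − 234 = 26; no stress test gives 284 − 35 = 249. Deviates. ✗

No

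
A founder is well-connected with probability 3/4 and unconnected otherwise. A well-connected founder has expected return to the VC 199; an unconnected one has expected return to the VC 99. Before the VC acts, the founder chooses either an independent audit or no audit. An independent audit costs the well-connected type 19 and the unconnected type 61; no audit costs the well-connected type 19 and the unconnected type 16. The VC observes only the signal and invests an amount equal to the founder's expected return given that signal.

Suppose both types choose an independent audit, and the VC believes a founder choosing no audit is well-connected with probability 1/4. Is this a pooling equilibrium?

Yes

On the equilibrium path (audit) the VC holds the prior 3/4 and pays 3/4·199 + 1/4·99 = 174. Off-path (no audit) belief 1/4 gives 1/4·199 + 3/4·99 = 124.
Well-connected: audit gives 174 − 19 = 155; no audit gives 124 − 19 = 105. Stays. ✓
Unconnected: audit gives 174 − 61 = 113; no audit gives 124 − 16 = 108. Stays. ✓
Beliefs are Bayes-consistent on-path and both types best-respond.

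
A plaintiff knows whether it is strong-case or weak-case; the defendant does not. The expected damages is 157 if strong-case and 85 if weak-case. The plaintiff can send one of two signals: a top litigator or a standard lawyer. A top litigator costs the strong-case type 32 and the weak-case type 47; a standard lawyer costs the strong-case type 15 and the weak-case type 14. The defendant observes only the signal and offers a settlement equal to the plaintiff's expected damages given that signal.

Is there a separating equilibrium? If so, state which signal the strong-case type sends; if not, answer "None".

Try strong-case → top litigator, weak-case → standard lawyer:
  If types separate, top litigator earns payment 157 and standard lawyer earns 85.
  Strong-case: top litigator gives 157 − 32 = 125; standard lawyer gives 85 − 15 = 70. No deviation. ✓
  Weak-case: standard lawyer gives 85 − 14 = 71; top litigator gives 157 − 47 = 110. Would deviate. ✗
Try strong-case → standard lawyer, weak-case → top litigator:
  If types separate, standard lawyer earns payment 157 and top litigator earns 85.
  Strong-case: standard lawyer gives 157 − 15 = 142; top litigator gives 85 − 32 = 53. No deviation. ✓
  Weak-case: top litigator gives 85 − 47 = 38; standard lawyer gives 157 − 14 = 143. Would deviate. ✗
Neither assignment is incentive-compatible.

None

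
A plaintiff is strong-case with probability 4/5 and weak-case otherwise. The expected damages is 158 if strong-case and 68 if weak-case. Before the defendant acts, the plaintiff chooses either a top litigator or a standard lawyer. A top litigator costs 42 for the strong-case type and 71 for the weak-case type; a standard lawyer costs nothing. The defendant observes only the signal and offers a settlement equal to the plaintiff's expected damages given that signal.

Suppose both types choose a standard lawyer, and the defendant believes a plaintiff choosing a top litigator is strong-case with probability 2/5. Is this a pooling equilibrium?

At the pooled signal (standard lawyer) the defendant holds the prior 4/5 and pays 4/5·158 + 1/5·68 = 140. Off-path (top litigator) belief 2/5 gives 2/5·158 + 3/5·68 = 104.
Strong-case: standard lawyer gives 140 − 0 = 140; top litigator gives 104 − 42 = 62. Stays. ✓
Weak-case: standard lawyer gives 140 − 0 = 140; top litigator gives 104 − 71 = 33. Stays. ✓

Yes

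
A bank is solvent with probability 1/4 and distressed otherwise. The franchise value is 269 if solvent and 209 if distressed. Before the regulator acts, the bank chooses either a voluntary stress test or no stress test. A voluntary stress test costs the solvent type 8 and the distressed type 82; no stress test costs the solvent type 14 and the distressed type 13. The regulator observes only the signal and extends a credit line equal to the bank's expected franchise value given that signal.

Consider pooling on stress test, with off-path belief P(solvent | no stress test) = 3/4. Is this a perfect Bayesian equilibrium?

No

On the equilibrium path (stress test) the regulator holds the prior 1/4 and pays 1/4·269 + 3/4·209 = 224. Off-path (no stress test) belief 3/4 gives 3/4·269 + 1/4·209 = 254.
Solvent: stress test gives 224 − 8 = 216; no stress test gives 254 − 14 = 240. Deviates. ✗
Distressed: stress test gives 224 − 82 = 142; no stress test gives 254 − 13 = 241. Deviates. ✗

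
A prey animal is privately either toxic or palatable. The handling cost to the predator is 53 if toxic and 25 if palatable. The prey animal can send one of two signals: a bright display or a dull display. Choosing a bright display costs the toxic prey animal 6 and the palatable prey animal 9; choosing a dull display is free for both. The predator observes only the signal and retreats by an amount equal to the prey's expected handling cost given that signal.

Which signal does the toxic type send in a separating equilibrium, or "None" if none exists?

Try toxic → bright display, palatable → dull display:
  Under separation the predator infers type exactly: bright display → toxic (pays 53), dull display → palatable (pays 25).
  Toxic: bright display gives 53 − 6 = 47; dull display gives 25 − 0 = 25. No deviation. ✓
  Palatable: dull display gives 25 − 0 = 25; bright display gives 53 − 9 = 44. Would deviate. ✗
Try toxic → dull display, palatable → bright display:
  Under separation the predator infers type exactly: dull display → toxic (pays 53), bright display → palatable (pays 25).
  Toxic: dull display gives 53 − 0 = 53; bright display gives 25 − 6 = 19. No deviation. ✓
  Palatable: bright display gives 25 − 9 = 16; dull display gives 53 − 0 = 53. Would deviate. ✗
Neither assignment is incentive-compatible.

None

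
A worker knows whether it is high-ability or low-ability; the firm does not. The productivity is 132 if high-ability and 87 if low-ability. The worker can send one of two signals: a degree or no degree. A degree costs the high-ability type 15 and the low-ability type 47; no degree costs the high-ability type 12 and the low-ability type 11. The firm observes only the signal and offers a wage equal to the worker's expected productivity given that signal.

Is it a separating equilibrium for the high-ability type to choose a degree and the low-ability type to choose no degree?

Under separation the firm infers type exactly: degree → high-ability (pays 132), no degree → low-ability (pays 87).
High-ability: degree gives 132 − 15 = 117; no degree gives 87 − 12 = 75. No deviation. ✓
Low-ability: no degree gives 87 − 11 = 76; degree gives 132 − 47 = 85. Would deviate. ✗

No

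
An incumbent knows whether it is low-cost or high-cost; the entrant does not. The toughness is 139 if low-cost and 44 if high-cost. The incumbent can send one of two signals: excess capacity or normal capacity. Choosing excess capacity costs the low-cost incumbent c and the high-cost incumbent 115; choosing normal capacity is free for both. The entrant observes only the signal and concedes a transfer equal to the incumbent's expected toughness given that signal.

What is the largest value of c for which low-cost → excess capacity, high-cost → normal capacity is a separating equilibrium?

Under separation: excess capacity → low-cost (pays 139); normal capacity → high-cost (pays 44).
High-cost: 44 − 0 = 44 ≥ 139 − 115 = 24. Holds regardless of c. ✓
Low-cost: 139 − c ≥ 44 − 0, so c ≤ 139 − 44 = 95.

95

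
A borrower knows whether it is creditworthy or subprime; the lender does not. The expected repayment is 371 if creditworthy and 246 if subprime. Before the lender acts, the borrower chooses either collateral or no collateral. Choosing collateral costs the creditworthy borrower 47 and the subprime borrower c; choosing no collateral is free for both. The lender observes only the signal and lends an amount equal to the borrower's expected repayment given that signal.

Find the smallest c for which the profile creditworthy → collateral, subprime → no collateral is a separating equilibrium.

125

Under separation: collateral → creditworthy (pays 371); no collateral → subprime (pays 246).
Creditworthy: 371 − 47 = 324 ≥ 246 − 0 = 246. Holds regardless of c. ✓
Subprime: 246 − 0 ≥ 371 − c, so c ≥ 371 − 246 = 125.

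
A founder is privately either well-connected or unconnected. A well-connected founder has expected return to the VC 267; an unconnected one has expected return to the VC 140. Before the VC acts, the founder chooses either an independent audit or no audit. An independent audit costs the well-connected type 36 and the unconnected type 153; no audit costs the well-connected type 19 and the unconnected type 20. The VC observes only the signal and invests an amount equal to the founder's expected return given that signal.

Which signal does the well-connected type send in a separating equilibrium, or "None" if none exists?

Try well-connected → audit, unconnected → no audit:
  If types separate, audit earns payment 267 and no audit earns 140.
  Well-connected: audit gives 267 − 36 = 231; no audit gives 140 − 19 = 121. No deviation. ✓
  Unconnected: no audit gives 140 − 20 = 120; audit gives 267 − 153 = 114. No deviation. ✓
Both hold — the well-connected type sends audit.

audit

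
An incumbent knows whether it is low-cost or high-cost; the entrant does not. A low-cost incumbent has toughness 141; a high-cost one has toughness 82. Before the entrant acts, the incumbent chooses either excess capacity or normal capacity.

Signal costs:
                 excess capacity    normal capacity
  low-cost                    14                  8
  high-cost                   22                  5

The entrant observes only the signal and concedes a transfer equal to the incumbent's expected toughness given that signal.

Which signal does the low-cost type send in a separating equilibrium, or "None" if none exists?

Try low-cost → excess capacity, high-cost → normal capacity:
  If types separate, excess capacity earns payment 141 and normal capacity earns 82.
  Low-cost: excess capacity gives 141 − 14 = 127; normal capacity gives 82 − 8 = 74. No deviation. ✓
  High-cost: normal capacity gives 82 − 5 = 77; excess capacity gives 141 − 22 = 119. Would deviate. ✗
Try low-cost → normal capacity, high-cost → excess capacity:
  If types separate, normal capacity earns payment 141 and excess capacity earns 82.
  Low-cost: normal capacity gives 141 − 8 = 133; excess capacity gives 82 − 14 = 68. No deviation. ✓
  High-cost: excess capacity gives 82 − 22 = 60; normal capacity gives 141 − 5 = 136. Would deviate. ✗
Neither assignment is incentive-compatible.

None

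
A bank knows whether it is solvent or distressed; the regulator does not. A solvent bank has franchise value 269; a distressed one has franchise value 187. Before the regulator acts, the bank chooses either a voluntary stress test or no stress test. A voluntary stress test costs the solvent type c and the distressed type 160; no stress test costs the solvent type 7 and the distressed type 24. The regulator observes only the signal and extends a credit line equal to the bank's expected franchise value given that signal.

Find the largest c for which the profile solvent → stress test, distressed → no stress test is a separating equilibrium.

Under separation: stress test → solvent (pays 269); no stress test → distressed (pays 187).
Distressed: 187 − 24 = 163 ≥ 269 − 160 = 109. Holds regardless of c. ✓
Solvent: 269 − c ≥ 187 − 7, so c ≤ 269 − 180 = 89.

89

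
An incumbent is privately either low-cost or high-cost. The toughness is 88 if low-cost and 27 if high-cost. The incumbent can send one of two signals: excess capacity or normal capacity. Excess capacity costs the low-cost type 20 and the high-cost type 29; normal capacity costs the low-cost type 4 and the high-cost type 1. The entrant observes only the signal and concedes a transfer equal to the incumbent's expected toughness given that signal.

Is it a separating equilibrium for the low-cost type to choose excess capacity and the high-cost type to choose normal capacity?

No

If types separate, excess capacity earns payment 88 and normal capacity earns 27.
Low-cost: excess capacity gives 88 − 20 = 68; normal capacity gives 27 − 4 = 23. No deviation. ✓
High-cost: normal capacity gives 27 − 1 = 26; excess capacity gives 88 − 29 = 59. Would deviate. ✗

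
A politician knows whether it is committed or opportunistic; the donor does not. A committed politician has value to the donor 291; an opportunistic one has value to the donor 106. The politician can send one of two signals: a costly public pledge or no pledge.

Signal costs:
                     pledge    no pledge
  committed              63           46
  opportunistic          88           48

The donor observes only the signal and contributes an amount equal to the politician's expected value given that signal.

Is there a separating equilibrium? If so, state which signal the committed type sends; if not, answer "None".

Try committed → pledge, opportunistic → no pledge:
  Under separation the donor infers type exactly: pledge → committed (pays 291), no pledge → opportunistic (pays 106).
  Committed: pledge gives 291 − 63 = 228; no pledge gives 106 − 46 = 60. No deviation. ✓
  Opportunistic: no pledge gives 106 − 48 = 58; pledge gives 291 − 88 = 203. Would deviate. ✗
Try committed → no pledge, opportunistic → pledge:
  Under separation the donor infers type exactly: no pledge → committed (pays 291), pledge → opportunistic (pays 106).
  Committed: no pledge gives 291 − 46 = 245; pledge gives 106 − 63 = 43. No deviation. ✓
  Opportunistic: pledge gives 106 − 88 = 18; no pledge gives 291 − 48 = 243. Would deviate. ✗
Neither assignment is incentive-compatible.

None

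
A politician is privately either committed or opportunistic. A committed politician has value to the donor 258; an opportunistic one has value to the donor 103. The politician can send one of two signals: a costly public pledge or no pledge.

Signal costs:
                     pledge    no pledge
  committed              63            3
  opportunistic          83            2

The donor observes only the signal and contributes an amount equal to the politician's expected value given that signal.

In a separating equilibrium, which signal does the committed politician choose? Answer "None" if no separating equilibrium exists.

Try committed → pledge, opportunistic → no pledge:
  If types separate, pledge earns payment 258 and no pledge earns 103.
  Committed: pledge gives 258 − 63 = 195; no pledge gives 103 − 3 = 100. No deviation. ✓
  Opportunistic: no pledge gives 103 − 2 = 101; pledge gives 258 − 83 = 175. Would deviate. ✗
Try committed → no pledge, opportunistic → pledge:
  If types separate, no pledge earns payment 258 and pledge earns 103.
  Committed: no pledge gives 258 − 3 = 255; pledge gives 103 − 63 = 40. No deviation. ✓
  Opportunistic: pledge gives 103 − 83 = 20; no pledge gives 258 − 2 = 256. Would deviate. ✗
Neither assignment is incentive-compatible.

None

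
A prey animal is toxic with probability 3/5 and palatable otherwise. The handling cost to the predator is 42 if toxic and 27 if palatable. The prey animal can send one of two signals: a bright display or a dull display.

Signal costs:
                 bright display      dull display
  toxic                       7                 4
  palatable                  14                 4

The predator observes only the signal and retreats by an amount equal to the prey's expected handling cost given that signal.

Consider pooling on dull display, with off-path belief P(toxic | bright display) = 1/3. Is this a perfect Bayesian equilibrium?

Yes

At the pooled signal (dull display) the predator holds the prior 3/5 and pays 3/5·42 + 2/5·27 = 36. Off-path (bright display) belief 1/3 gives 1/3·42 + 2/3·27 = 32.
Toxic: dull display gives 36 − 4 = 32; bright display gives 32 − 7 = 25. Stays. ✓
Palatable: dull display gives 36 − 4 = 32; bright display gives 32 − 14 = 18. Stays. ✓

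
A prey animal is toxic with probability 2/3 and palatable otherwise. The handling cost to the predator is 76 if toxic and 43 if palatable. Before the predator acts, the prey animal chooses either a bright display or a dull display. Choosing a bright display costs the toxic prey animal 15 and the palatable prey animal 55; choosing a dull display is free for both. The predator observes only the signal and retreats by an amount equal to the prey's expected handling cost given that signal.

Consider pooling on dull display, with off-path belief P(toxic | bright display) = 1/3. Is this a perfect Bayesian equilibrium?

Yes

At the pooled signal (dull display) the predator holds the prior 2/3 and pays 2/3·76 + 1/3·43 = 65. Off-path (bright display) belief 1/3 gives 1/3·76 + 2/3·43 = 54.
Toxic: dull display gives 65 − 0 = 65; bright display gives 54 − 15 = 39. Stays. ✓
Palatable: dull display gives 65 − 0 = 65; bright display gives 54 − 55 = -1. Stays. ✓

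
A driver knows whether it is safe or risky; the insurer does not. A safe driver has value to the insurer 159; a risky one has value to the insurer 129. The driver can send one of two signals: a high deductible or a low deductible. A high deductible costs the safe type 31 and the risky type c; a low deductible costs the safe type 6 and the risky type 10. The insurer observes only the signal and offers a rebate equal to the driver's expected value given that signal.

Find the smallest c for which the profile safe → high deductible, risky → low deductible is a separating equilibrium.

Under separation: high deductible → safe (pays 159); low deductible → risky (pays 129).
Safe: 159 − 31 = 128 ≥ 129 − 6 = 123. Holds regardless of c. ✓
Risky: 129 − 10 ≥ 159 − c, so c ≥ 159 − 119 = 40.

40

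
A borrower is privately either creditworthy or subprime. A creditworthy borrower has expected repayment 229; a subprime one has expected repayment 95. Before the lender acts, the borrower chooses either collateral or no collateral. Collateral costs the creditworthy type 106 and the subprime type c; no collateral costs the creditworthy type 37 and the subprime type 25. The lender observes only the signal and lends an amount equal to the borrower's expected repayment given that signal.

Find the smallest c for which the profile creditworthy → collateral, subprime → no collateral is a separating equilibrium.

Under separation: collateral → creditworthy (pays 229); no collateral → subprime (pays 95).
Creditworthy: 229 − 106 = 123 ≥ 95 − 37 = 58. Holds regardless of c. ✓
Subprime: 95 − 25 ≥ 229 − c, so c ≥ 229 − 70 = 159.

159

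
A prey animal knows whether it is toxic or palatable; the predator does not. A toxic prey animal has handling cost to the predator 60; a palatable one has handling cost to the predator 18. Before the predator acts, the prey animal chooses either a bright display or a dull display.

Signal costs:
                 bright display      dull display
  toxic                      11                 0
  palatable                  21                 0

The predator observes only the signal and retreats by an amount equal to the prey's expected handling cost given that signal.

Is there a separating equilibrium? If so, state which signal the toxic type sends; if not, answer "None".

None

Try toxic → bright display, palatable → dull display:
  If types separate, bright display earns payment 60 and dull display earns 18.
  Toxic: bright display gives 60 − 11 = 49; dull display gives 18 − 0 = 18. No deviation. ✓
  Palatable: dull display gives 18 − 0 = 18; bright display gives 60 − 21 = 39. Would deviate. ✗
Try toxic → dull display, palatable → bright display:
  If types separate, dull display earns payment 60 and bright display earns 18.
  Toxic: dull display gives 60 − 0 = 60; bright display gives 18 − 11 = 7. No deviation. ✓
  Palatable: bright display gives 18 − 21 = -3; dull display gives 60 − 0 = 60. Would deviate. ✗
Neither assignment is incentive-compatible.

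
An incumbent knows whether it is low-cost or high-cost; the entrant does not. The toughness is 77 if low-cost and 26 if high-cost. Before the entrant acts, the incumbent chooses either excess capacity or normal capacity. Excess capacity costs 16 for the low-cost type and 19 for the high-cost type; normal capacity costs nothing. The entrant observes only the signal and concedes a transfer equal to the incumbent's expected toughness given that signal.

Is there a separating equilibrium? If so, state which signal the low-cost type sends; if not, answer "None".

Try low-cost → excess capacity, high-cost → normal capacity:
  If types separate, excess capacity earns payment 77 and normal capacity earns 26.
  Low-cost: excess capacity gives 77 − 16 = 61; normal capacity gives 26 − 0 = 26. No deviation. ✓
  High-cost: normal capacity gives 26 − 0 = 26; excess capacity gives 77 − 19 = 58. Would deviate. ✗
Try low-cost → normal capacity, high-cost → excess capacity:
  If types separate, normal capacity earns payment 77 and excess capacity earns 26.
  Low-cost: normal capacity gives 77 − 0 = 77; excess capacity gives 26 − 16 = 10. No deviation. ✓
  High-cost: excess capacity gives 26 − 19 = 7; normal capacity gives 77 − 0 = 77. Would deviate. ✗
Neither assignment is incentive-compatible.

None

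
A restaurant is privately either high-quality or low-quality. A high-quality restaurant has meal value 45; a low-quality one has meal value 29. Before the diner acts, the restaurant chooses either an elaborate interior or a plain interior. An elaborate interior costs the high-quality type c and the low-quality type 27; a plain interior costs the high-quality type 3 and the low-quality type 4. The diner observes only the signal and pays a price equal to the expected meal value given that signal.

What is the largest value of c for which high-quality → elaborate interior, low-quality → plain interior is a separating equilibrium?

19

Under separation: elaborate interior → high-quality (pays 45); plain interior → low-quality (pays 29).
Low-quality: 29 − 4 = 25 ≥ 45 − 27 = 18. Holds regardless of c. ✓
High-quality: 45 − c ≥ 29 − 3, so c ≤ 45 − 26 = 19.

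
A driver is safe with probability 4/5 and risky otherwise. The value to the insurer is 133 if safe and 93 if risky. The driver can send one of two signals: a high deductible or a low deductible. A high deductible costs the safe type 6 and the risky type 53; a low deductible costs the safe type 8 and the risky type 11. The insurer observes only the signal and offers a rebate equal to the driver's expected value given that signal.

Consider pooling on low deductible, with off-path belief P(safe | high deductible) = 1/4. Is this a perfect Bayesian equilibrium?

At the pooled signal (low deductible) the insurer holds the prior 4/5 and pays 4/5·133 + 1/5·93 = 125. Off-path (high deductible) belief 1/4 gives 1/4·133 + 3/4·93 = 103.
Safe: low deductible gives 125 − 8 = 117; high deductible gives 103 − 6 = 97. Stays. ✓
Risky: low deductible gives 125 − 11 = 114; high deductible gives 103 − 53 = 50. Stays. ✓

Yes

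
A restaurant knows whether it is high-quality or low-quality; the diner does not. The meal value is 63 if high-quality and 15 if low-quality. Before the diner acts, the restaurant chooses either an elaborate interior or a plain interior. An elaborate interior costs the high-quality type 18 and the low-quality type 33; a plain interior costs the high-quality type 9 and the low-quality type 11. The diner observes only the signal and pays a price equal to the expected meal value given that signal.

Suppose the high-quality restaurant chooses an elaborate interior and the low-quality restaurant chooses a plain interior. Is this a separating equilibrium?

If types separate, elaborate interior earns payment 63 and plain interior earns 15.
High-quality: elaborate interior gives 63 − 18 = 45; plain interior gives 15 − 9 = 6. No deviation. ✓
Low-quality: plain interior gives 15 − 11 = 4; elaborate interior gives 63 − 33 = 30. Would deviate. ✗

No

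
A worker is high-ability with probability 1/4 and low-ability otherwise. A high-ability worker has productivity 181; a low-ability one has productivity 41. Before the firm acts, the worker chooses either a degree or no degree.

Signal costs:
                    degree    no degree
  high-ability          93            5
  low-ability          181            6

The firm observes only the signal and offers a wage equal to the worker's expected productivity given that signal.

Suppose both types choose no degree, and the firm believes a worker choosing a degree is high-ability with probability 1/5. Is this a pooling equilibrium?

At the pooled signal (no degree) the firm holds the prior 1/4 and pays 1/4·181 + 3/4·41 = 76. Off-path (degree) belief 1/5 gives 1/5·181 + 4/5·41 = 69.
High-ability: no degree gives 76 − 5 = 71; degree gives 69 − 93 = -24. Stays. ✓
Low-ability: no degree gives 76 − 6 = 70; degree gives 69 − 181 = -112. Stays. ✓

Yes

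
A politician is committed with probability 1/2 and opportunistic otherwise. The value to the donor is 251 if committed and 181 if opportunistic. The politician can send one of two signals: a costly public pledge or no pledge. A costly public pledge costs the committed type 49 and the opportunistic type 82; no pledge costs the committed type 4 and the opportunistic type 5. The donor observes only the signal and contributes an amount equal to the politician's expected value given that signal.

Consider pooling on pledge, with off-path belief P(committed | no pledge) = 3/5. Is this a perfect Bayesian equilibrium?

At the pooled signal (pledge) the donor holds the prior 1/2 and pays 1/2·251 + 1/2·181 = 216. Off-path (no pledge) belief 3/5 gives 3/5·251 + 2/5·181 = 223.
Committed: pledge gives 216 − 49 = 167; no pledge gives 223 − 4 = 219. Deviates. ✗
Opportunistic: pledge gives 216 − 82 = 134; no pledge gives 223 − 5 = 218. Deviates. ✗

No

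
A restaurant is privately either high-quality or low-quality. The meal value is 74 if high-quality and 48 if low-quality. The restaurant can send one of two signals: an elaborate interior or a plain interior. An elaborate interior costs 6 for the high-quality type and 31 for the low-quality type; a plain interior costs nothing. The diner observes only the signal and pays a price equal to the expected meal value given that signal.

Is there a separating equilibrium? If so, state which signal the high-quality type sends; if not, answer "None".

elaborate interior

Try high-quality → elaborate interior, low-quality → plain interior:
  If types separate, elaborate interior earns payment 74 and plain interior earns 48.
  High-quality: elaborate interior gives 74 − 6 = 68; plain interior gives 48 − 0 = 48. No deviation. ✓
  Low-quality: plain interior gives 48 − 0 = 48; elaborate interior gives 74 − 31 = 43. No deviation. ✓
Both hold — the high-quality type sends elaborate interior.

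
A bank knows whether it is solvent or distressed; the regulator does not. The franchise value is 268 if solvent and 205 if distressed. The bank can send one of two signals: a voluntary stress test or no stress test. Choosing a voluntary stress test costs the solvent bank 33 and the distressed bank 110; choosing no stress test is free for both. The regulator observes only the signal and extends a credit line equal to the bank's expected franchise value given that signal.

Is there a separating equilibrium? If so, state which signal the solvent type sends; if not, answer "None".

stress test

Try solvent → stress test, distressed → no stress test:
  If types separate, stress test earns payment 268 and no stress test earns 205.
  Solvent: stress test gives 268 − 33 = 235; no stress test gives 205 − 0 = 205. No deviation. ✓
  Distressed: no stress test gives 205 − 0 = 205; stress test gives 268 − 110 = 158. No deviation. ✓
Both hold — the solvent type sends stress test.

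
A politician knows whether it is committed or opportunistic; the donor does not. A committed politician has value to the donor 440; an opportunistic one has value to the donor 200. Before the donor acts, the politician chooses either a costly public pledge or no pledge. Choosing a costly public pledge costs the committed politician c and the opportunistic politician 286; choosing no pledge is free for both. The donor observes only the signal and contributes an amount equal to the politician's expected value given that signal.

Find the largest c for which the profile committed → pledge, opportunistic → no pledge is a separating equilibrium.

Under separation: pledge → committed (pays 440); no pledge → opportunistic (pays 200).
Opportunistic: 200 − 0 = 200 ≥ 440 − 286 = 154. Holds regardless of c. ✓
Committed: 440 − c ≥ 200 − 0, so c ≤ 440 − 200 = 240.

240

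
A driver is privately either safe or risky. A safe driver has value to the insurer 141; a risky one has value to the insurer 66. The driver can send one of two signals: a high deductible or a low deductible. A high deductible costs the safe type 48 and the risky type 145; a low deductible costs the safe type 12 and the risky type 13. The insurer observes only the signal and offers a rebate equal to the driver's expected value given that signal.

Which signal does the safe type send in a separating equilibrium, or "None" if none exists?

high deductible

Try safe → high deductible, risky → low deductible:
  If types separate, high deductible earns payment 141 and low deductible earns 66.
  Safe: high deductible gives 141 − 48 = 93; low deductible gives 66 − 12 = 54. No deviation. ✓
  Risky: low deductible gives 66 − 13 = 53; high deductible gives 141 − 145 = -4. No deviation. ✓
Both hold — the safe type sends high deductible.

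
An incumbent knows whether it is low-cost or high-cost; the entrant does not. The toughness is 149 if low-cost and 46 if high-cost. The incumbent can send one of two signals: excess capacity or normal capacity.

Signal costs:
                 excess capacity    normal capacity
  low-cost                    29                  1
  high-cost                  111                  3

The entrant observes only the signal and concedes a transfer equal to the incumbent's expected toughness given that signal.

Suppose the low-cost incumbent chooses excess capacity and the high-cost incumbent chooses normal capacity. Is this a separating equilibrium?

Yes

Under separation the entrant infers type exactly: excess capacity → low-cost (pays 149), normal capacity → high-cost (pays 46).
Low-cost: excess capacity gives 149 − 29 = 120; normal capacity gives 46 − 1 = 45. No deviation. ✓
High-cost: normal capacity gives 46 − 3 = 43; excess capacity gives 149 − 111 = 38. No deviation. ✓
Neither type gains from mimicking the other.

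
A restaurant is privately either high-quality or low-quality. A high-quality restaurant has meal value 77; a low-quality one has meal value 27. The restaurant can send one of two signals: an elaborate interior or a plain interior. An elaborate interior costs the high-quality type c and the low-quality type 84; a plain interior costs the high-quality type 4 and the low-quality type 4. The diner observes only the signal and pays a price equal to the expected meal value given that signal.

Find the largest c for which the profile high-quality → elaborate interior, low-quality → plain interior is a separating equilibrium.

54

Under separation: elaborate interior → high-quality (pays 77); plain interior → low-quality (pays 27).
Low-quality: 27 − 4 = 23 ≥ 77 − 84 = -7. Holds regardless of c. ✓
High-quality: 77 − c ≥ 27 − 4, so c ≤ 77 − 23 = 54.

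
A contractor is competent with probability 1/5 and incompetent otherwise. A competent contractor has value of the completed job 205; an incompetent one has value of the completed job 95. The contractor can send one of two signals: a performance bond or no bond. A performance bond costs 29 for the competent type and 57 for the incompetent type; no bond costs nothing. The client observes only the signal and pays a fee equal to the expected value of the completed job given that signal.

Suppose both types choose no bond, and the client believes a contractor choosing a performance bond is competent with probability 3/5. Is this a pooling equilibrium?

On the equilibrium path (no bond) the client holds the prior 1/5 and pays 1/5·205 + 4/5·95 = 117. Off-path (bond) belief 3/5 gives 3/5·205 + 2/5·95 = 161.
Competent: no bond gives 117 − 0 = 117; bond gives 161 − 29 = 132. Deviates. ✗
Incompetent: no bond gives 117 − 0 = 117; bond gives 161 − 57 = 104. Stays. ✓

No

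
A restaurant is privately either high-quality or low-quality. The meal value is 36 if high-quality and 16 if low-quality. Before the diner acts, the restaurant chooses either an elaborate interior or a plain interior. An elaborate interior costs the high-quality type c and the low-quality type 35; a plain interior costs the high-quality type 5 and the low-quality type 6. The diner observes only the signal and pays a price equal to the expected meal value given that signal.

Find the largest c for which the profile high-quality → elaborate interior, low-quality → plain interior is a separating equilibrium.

25

Under separation: elaborate interior → high-quality (pays 36); plain interior → low-quality (pays 16).
Low-quality: 16 − 6 = 10 ≥ 36 − 35 = 1. Holds regardless of c. ✓
High-quality: 36 − c ≥ 16 − 5, so c ≤ 36 − 11 = 25.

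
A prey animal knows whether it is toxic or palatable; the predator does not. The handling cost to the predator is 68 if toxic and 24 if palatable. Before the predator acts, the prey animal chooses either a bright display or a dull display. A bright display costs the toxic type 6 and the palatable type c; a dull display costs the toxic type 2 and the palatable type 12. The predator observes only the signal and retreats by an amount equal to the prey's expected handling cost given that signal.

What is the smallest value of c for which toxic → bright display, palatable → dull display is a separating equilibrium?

Under separation: bright display → toxic (pays 68); dull display → palatable (pays 24).
Toxic: 68 − 6 = 62 ≥ 24 − 2 = 22. Holds regardless of c. ✓
Palatable: 24 − 12 ≥ 68 − c, so c ≥ 68 − 12 = 56.

56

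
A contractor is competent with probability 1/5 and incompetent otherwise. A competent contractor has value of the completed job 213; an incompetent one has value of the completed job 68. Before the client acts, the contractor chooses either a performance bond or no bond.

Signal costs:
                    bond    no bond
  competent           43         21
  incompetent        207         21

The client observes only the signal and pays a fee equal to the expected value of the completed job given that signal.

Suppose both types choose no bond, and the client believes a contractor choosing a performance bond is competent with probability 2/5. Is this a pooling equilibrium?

On the equilibrium path (no bond) the client holds the prior 1/5 and pays 1/5·213 + 4/5·68 = 97. Off-path (bond) belief 2/5 gives 2/5·213 + 3/5·68 = 126.
Competent: no bond gives 97 − 21 = 76; bond gives 126 − 43 = 83. Deviates. ✗
Incompetent: no bond gives 97 − 21 = 76; bond gives 126 − 207 = -81. Stays. ✓

No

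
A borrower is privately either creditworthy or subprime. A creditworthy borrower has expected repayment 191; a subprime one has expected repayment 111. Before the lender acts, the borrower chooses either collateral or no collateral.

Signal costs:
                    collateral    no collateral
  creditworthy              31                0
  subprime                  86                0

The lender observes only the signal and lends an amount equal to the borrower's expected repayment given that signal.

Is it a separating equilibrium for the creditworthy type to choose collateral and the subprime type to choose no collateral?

Yes

If types separate, collateral earns payment 191 and no collateral earns 111.
Creditworthy: collateral gives 191 − 31 = 160; no collateral gives 111 − 0 = 111. No deviation. ✓
Subprime: no collateral gives 111 − 0 = 111; collateral gives 191 − 86 = 105. No deviation. ✓
Neither type gains from mimicking the other.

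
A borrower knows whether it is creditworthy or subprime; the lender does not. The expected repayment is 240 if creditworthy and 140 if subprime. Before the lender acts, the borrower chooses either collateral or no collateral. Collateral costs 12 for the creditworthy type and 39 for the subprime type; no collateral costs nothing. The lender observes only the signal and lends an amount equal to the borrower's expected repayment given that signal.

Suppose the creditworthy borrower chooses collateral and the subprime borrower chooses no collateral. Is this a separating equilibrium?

If types separate, collateral earns payment 240 and no collateral earns 140.
Creditworthy: collateral gives 240 − 12 = 228; no collateral gives 140 − 0 = 140. No deviation. ✓
Subprime: no collateral gives 140 − 0 = 140; collateral gives 240 − 39 = 201. Would deviate. ✗

No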